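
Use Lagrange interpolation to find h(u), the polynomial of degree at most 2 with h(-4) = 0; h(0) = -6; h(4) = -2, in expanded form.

Build the Lagrange basis polynomials:
L_0(u) = u(u - 4) / [32] = (1/32)u^2 - (1/8)u
L_1(u) = (u + 4)(u - 4) / [-16] = -(1/16)u^2 + 1
L_2(u) = (u + 4)u / [32] = (1/32)u^2 + (1/8)u
h(u) = 0·L_0 + (-6)·L_1 + (-2)·L_2
  0·L_0(u) = 0
  (-6)·L_1(u) = (3/8)u^2 - 6
  (-2)·L_2(u) = -(1/16)u^2 - (1/4)u
Adding term by term: (5/16)u^2 - (1/4)u - 6

h(u) = (5/16)u^2 - (1/4)u - 6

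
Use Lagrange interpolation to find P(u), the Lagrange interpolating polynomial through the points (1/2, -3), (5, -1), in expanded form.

P(u) = (4/9)u - 29/9

L_0(u) = (u - 5) / [-9/2] = -(2/9)u + 10/9
L_1(u) = (u - 1/2) / [9/2] = (2/9)u - 1/9
P(u) = (-3)·L_0 + (-1)·L_1
  (-3)·L_0(u) = (2/3)u - 10/3
  (-1)·L_1(u) = -(2/9)u + 1/9
Adding term by term: (4/9)u - 29/9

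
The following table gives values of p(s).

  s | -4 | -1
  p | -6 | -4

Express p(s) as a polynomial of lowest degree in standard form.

L_0(s) = (s + 1) / [-3] = -(1/3)s - 1/3
L_1(s) = (s + 4) / [3] = (1/3)s + 4/3
p(s) = (-6)·L_0 + (-4)·L_1
  (-6)·L_0(s) = 2s + 2
  (-4)·L_1(s) = -(4/3)s - 16/3
Adding term by term: (2/3)s - 10/3

p(s) = (2/3)s - 10/3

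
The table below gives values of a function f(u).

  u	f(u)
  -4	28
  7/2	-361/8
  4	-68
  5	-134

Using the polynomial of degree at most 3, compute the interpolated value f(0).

-4

L_0(0) = (-7/2)·(-4)·(-5)/[(-15/2)·(-8)·(-9)] = 7/54
L_1(0) = (4)·(-4)·(-5)/[(15/2)·(-1/2)·(-3/2)] = 128/9
L_2(0) = (4)·(-7/2)·(-5)/[(8)·(1/2)·(-1)] = -35/2
L_3(0) = (4)·(-7/2)·(-4)/[(9)·(3/2)·(1)] = 112/27
Sum: 28·(7/54) + (-361/8)·(128/9) + (-68)·(-35/2) + (-134)·(112/27) = -4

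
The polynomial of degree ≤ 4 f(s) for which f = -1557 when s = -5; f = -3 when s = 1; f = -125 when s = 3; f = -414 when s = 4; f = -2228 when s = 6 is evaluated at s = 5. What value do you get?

Evaluate each Lagrange basis at s = 5:
L_0(5) = (4)·(2)·(1)·(-1)/[(-6)·(-8)·(-9)·(-11)] = -1/594
L_1(5) = (10)·(2)·(1)·(-1)/[(6)·(-2)·(-3)·(-5)] = 1/9
L_2(5) = (10)·(4)·(1)·(-1)/[(8)·(2)·(-1)·(-3)] = -5/6
L_3(5) = (10)·(4)·(2)·(-1)/[(9)·(3)·(1)·(-2)] = 40/27
L_4(5) = (10)·(4)·(2)·(1)/[(11)·(5)·(3)·(2)] = 8/33
Sum: (-1557)·(-1/594) + (-3)·(1/9) + (-125)·(-5/6) + (-414)·(40/27) + (-2228)·(8/33) = -1047

-1047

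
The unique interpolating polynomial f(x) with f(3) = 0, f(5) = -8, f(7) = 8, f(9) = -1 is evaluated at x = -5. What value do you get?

Using Newton's divided-difference form:
f[3,5] = (-8 - 0) / (5 - 3) = -4
f[5,7] = (8 - (-8)) / (7 - 5) = 8
f[7,9] = (-1 - 8) / (9 - 7) = -9/2
f[3,5,7] = (8 - (-4)) / (7 - 3) = 3
f[5,7,9] = (-9/2 - 8) / (9 - 5) = -25/8
f[3,5,7,9] = (-25/8 - 3) / (9 - 3) = -49/48
f(-5) = 0 + (-4)·(-8) + 3·(-8)·(-10) + (-49/48)·(-8)·(-10)·(-12) = 1252

1252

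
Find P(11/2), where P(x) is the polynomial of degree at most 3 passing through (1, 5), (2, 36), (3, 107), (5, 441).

L_0(11/2) = (7/2)·(5/2)·(1/2)/[(-1)·(-2)·(-4)] = -35/64
L_1(11/2) = (9/2)·(5/2)·(1/2)/[(1)·(-1)·(-3)] = 15/8
L_2(11/2) = (9/2)·(7/2)·(1/2)/[(2)·(1)·(-2)] = -63/32
L_3(11/2) = (9/2)·(7/2)·(5/2)/[(4)·(3)·(2)] = 105/64
Sum: 5·(-35/64) + 36·(15/8) + 107·(-63/32) + 441·(105/64) = 4621/8

4621/8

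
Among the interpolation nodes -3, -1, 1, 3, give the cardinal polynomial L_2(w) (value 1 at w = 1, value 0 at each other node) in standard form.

L_2(w) = (w + 3)(w + 1)(w - 3) / [(4)·(2)·(-2)]
       = (w^3 + w^2 - 9w - 9) / (-16)

L_2(w) = -(1/16)w^3 - (1/16)w^2 + (9/16)w + 9/16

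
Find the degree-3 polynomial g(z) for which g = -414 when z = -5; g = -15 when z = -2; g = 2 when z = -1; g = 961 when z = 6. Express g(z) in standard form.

Build the Lagrange basis polynomials:
L_0(z) = (z + 2)(z + 1)(z - 6) / [-132] = -(1/132)z^3 + (1/44)z^2 + (4/33)z + 1/11
L_1(z) = (z + 5)(z + 1)(z - 6) / [24] = (1/24)z^3 - (31/24)z - 5/4
L_2(z) = (z + 5)(z + 2)(z - 6) / [-28] = -(1/28)z^3 - (1/28)z^2 + (8/7)z + 15/7
L_3(z) = (z + 5)(z + 2)(z + 1) / [616] = (1/616)z^3 + (1/77)z^2 + (17/616)z + 5/308
g(z) = (-414)·L_0 + (-15)·L_1 + 2·L_2 + 961·L_3
  (-414)·L_0(z) = (69/22)z^3 - (207/22)z^2 - (552/11)z - 414/11
  (-15)·L_1(z) = -(5/8)z^3 + (155/8)z + 75/4
  2·L_2(z) = -(1/14)z^3 - (1/14)z^2 + (16/7)z + 30/7
  961·L_3(z) = (961/616)z^3 + (961/77)z^2 + (16337/616)z + 4805/308
Adding term by term: 4z^3 + 3z^2 - 2z + 1

g(z) = 4z^3 + 3z^2 - 2z + 1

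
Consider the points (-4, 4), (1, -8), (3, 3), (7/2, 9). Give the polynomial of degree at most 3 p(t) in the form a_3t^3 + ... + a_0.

p(t) = (103/525)t^3 + (79/70)t^2 - (1643/1050)t - 194/25

L_0(t) = (t - 1)(t - 3)(t - 7/2) / [-525/2] = -(2/525)t^3 + (1/35)t^2 - (34/525)t + 1/25
L_1(t) = (t + 4)(t - 3)(t - 7/2) / [25] = (1/25)t^3 - (1/10)t^2 - (31/50)t + 42/25
L_2(t) = (t + 4)(t - 1)(t - 7/2) / [-7] = -(1/7)t^3 + (1/14)t^2 + (29/14)t - 2
L_3(t) = (t + 4)(t - 1)(t - 3) / [75/8] = (8/75)t^3 - (104/75)t + 32/25
p(t) = 4·L_0 + (-8)·L_1 + 3·L_2 + 9·L_3
  4·L_0(t) = -(8/525)t^3 + (4/35)t^2 - (136/525)t + 4/25
  (-8)·L_1(t) = -(8/25)t^3 + (4/5)t^2 + (124/25)t - 336/25
  3·L_2(t) = -(3/7)t^3 + (3/14)t^2 + (87/14)t - 6
  9·L_3(t) = (24/25)t^3 - (312/25)t + 288/25
Adding term by term: (103/525)t^3 + (79/70)t^2 - (1643/1050)t - 194/25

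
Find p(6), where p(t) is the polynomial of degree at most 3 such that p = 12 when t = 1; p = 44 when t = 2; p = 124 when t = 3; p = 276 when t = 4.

892

Evaluate each Lagrange basis at t = 6:
L_0(6) = (4)·(3)·(2)/[(-1)·(-2)·(-3)] = -4
L_1(6) = (5)·(3)·(2)/[(1)·(-1)·(-2)] = 15
L_2(6) = (5)·(4)·(2)/[(2)·(1)·(-1)] = -20
L_3(6) = (5)·(4)·(3)/[(3)·(2)·(1)] = 10
Sum: 12·(-4) + 44·(15) + 124·(-20) + 276·(10) = 892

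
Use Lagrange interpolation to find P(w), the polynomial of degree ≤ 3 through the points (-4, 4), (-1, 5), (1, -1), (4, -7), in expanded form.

Build the Lagrange basis polynomials:
L_0(w) = (w + 1)(w - 1)(w - 4) / [-120] = -(1/120)w^3 + (1/30)w^2 + (1/120)w - 1/30
L_1(w) = (w + 4)(w - 1)(w - 4) / [30] = (1/30)w^3 - (1/30)w^2 - (8/15)w + 8/15
L_2(w) = (w + 4)(w + 1)(w - 4) / [-30] = -(1/30)w^3 - (1/30)w^2 + (8/15)w + 8/15
L_3(w) = (w + 4)(w + 1)(w - 1) / [120] = (1/120)w^3 + (1/30)w^2 - (1/120)w - 1/30
P(w) = 4·L_0 + 5·L_1 + (-1)·L_2 + (-7)·L_3
  4·L_0(w) = -(1/30)w^3 + (2/15)w^2 + (1/30)w - 2/15
  5·L_1(w) = (1/6)w^3 - (1/6)w^2 - (8/3)w + 8/3
  (-1)·L_2(w) = (1/30)w^3 + (1/30)w^2 - (8/15)w - 8/15
  (-7)·L_3(w) = -(7/120)w^3 - (7/30)w^2 + (7/120)w + 7/30
Adding term by term: (13/120)w^3 - (7/30)w^2 - (373/120)w + 67/30

P(w) = (13/120)w^3 - (7/30)w^2 - (373/120)w + 67/30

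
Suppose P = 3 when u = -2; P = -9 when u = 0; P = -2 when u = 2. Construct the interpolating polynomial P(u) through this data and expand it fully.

L_0(u) = u(u - 2) / [8] = (1/8)u^2 - (1/4)u
L_1(u) = (u + 2)(u - 2) / [-4] = -(1/4)u^2 + 1
L_2(u) = (u + 2)u / [8] = (1/8)u^2 + (1/4)u
P(u) = 3·L_0 + (-9)·L_1 + (-2)·L_2
  3·L_0(u) = (3/8)u^2 - (3/4)u
  (-9)·L_1(u) = (9/4)u^2 - 9
  (-2)·L_2(u) = -(1/4)u^2 - (1/2)u
Adding term by term: (19/8)u^2 - (5/4)u - 9

P(u) = (19/8)u^2 - (5/4)u - 9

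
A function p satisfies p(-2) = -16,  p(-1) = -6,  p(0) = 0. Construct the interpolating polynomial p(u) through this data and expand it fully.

p(u) = -2u^2 + 4u

L_0(u) = (u + 1)u / [2] = (1/2)u^2 + (1/2)u
L_1(u) = (u + 2)u / [-1] = -u^2 - 2u
L_2(u) = (u + 2)(u + 1) / [2] = (1/2)u^2 + (3/2)u + 1
p(u) = (-16)·L_0 + (-6)·L_1 + 0·L_2
  (-16)·L_0(u) = -8u^2 - 8u
  (-6)·L_1(u) = 6u^2 + 12u
  0·L_2(u) = 0
Adding term by term: -2u^2 + 4u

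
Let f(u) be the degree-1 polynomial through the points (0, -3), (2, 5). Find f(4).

L_0(4) = (2)/[(-2)] = -1
L_1(4) = (4)/[(2)] = 2
Sum: (-3)·(-1) + 5·(2) = 13

13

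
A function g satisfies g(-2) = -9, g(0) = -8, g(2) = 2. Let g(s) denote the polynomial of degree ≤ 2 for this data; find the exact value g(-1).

Evaluate each Lagrange basis at s = -1:
L_0(-1) = (-1)·(-3)/[(-2)·(-4)] = 3/8
L_1(-1) = (1)·(-3)/[(2)·(-2)] = 3/4
L_2(-1) = (1)·(-1)/[(4)·(2)] = -1/8
Sum: (-9)·(3/8) + (-8)·(3/4) + 2·(-1/8) = -77/8

-77/8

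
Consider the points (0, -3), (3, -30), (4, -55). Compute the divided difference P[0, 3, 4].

P[0,3] = (-30 - (-3)) / (3 - 0) = -9
P[3,4] = (-55 - (-30)) / (4 - 3) = -25
P[0,3,4] = (-25 - (-9)) / (4 - 0) = -4

-4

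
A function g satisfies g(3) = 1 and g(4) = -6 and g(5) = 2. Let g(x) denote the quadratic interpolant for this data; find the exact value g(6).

L_0(6) = (2)·(1)/[(-1)·(-2)] = 1
L_1(6) = (3)·(1)/[(1)·(-1)] = -3
L_2(6) = (3)·(2)/[(2)·(1)] = 3
Sum: 1·(1) + (-6)·(-3) + 2·(3) = 25

25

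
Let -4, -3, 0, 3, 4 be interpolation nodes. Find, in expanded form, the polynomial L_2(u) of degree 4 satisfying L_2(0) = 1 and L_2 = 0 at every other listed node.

L_2(u) = (u + 4)(u + 3)(u - 3)(u - 4) / [(4)·(3)·(-3)·(-4)]
       = (u^4 - 25u^2 + 144) / (144)

L_2(u) = (1/144)u^4 - (25/144)u^2 + 1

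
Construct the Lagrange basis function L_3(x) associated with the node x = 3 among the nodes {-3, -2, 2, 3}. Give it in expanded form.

L_3(x) = (x + 3)(x + 2)(x - 2) / [(6)·(5)·(1)]
       = (x^3 + 3x^2 - 4x - 12) / (30)

L_3(x) = (1/30)x^3 + (1/10)x^2 - (2/15)x - 2/5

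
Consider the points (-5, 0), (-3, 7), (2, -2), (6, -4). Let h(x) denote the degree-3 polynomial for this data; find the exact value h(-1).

Evaluate each Lagrange basis at x = -1:
L_0(-1) = (2)·(-3)·(-7)/[(-2)·(-7)·(-11)] = -3/11
L_1(-1) = (4)·(-3)·(-7)/[(2)·(-5)·(-9)] = 14/15
L_2(-1) = (4)·(2)·(-7)/[(7)·(5)·(-4)] = 2/5
L_3(-1) = (4)·(2)·(-3)/[(11)·(9)·(4)] = -2/33
Sum: 0 + 7·(14/15) + (-2)·(2/5) + (-4)·(-2/33) = 986/165

986/165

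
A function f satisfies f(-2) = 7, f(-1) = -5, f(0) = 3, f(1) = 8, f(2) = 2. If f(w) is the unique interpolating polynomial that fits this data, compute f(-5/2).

4069/128

Evaluate each Lagrange basis at w = -5/2:
L_0(-5/2) = (-3/2)·(-5/2)·(-7/2)·(-9/2)/[(-1)·(-2)·(-3)·(-4)] = 315/128
L_1(-5/2) = (-1/2)·(-5/2)·(-7/2)·(-9/2)/[(1)·(-1)·(-2)·(-3)] = -105/32
L_2(-5/2) = (-1/2)·(-3/2)·(-7/2)·(-9/2)/[(2)·(1)·(-1)·(-2)] = 189/64
L_3(-5/2) = (-1/2)·(-3/2)·(-5/2)·(-9/2)/[(3)·(2)·(1)·(-1)] = -45/32
L_4(-5/2) = (-1/2)·(-3/2)·(-5/2)·(-7/2)/[(4)·(3)·(2)·(1)] = 35/128
Sum: 7·(315/128) + (-5)·(-105/32) + 3·(189/64) + 8·(-45/32) + 2·(35/128) = 4069/128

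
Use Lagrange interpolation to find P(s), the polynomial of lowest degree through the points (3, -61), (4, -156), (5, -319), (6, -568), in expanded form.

P(s) = -3s^3 + 2s^2 + 2s - 4

L_0(s) = (s - 4)(s - 5)(s - 6) / [-6] = -(1/6)s^3 + (5/2)s^2 - (37/3)s + 20
L_1(s) = (s - 3)(s - 5)(s - 6) / [2] = (1/2)s^3 - 7s^2 + (63/2)s - 45
L_2(s) = (s - 3)(s - 4)(s - 6) / [-2] = -(1/2)s^3 + (13/2)s^2 - 27s + 36
L_3(s) = (s - 3)(s - 4)(s - 5) / [6] = (1/6)s^3 - 2s^2 + (47/6)s - 10
P(s) = (-61)·L_0 + (-156)·L_1 + (-319)·L_2 + (-568)·L_3
  (-61)·L_0(s) = (61/6)s^3 - (305/2)s^2 + (2257/3)s - 1220
  (-156)·L_1(s) = -78s^3 + 1092s^2 - 4914s + 7020
  (-319)·L_2(s) = (319/2)s^3 - (4147/2)s^2 + 8613s - 11484
  (-568)·L_3(s) = -(284/3)s^3 + 1136s^2 - (13348/3)s + 5680
Adding term by term: -3s^3 + 2s^2 + 2s - 4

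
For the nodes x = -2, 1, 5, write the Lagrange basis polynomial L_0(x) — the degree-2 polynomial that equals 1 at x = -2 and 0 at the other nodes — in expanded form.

L_0(x) = (x - 1)(x - 5) / [(-3)·(-7)]
       = (x^2 - 6x + 5) / (21)

L_0(x) = (1/21)x^2 - (2/7)x + 5/21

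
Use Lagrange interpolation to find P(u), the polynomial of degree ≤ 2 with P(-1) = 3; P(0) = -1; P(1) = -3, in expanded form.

Build the Lagrange basis polynomials:
L_0(u) = u(u - 1) / [2] = (1/2)u^2 - (1/2)u
L_1(u) = (u + 1)(u - 1) / [-1] = -u^2 + 1
L_2(u) = (u + 1)u / [2] = (1/2)u^2 + (1/2)u
P(u) = 3·L_0 + (-1)·L_1 + (-3)·L_2
  3·L_0(u) = (3/2)u^2 - (3/2)u
  (-1)·L_1(u) = u^2 - 1
  (-3)·L_2(u) = -(3/2)u^2 - (3/2)u
Adding term by term: u^2 - 3u - 1

P(u) = u^2 - 3u - 1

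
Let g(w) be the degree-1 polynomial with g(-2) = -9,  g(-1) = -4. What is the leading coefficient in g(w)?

5

L_0(w) = (w + 1) / [-1] = -w - 1
L_1(w) = (w + 2) / [1] = w + 2
g(w) = (-9)·L_0 + (-4)·L_1
Only the coefficient of w is needed; take it from each L_i and combine:
(-9)·(-1) + (-4)·(1) = 5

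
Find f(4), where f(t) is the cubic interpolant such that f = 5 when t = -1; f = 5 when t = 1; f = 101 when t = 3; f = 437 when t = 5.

Using Newton's divided-difference form:
f[-1,1] = (5 - 5) / (1 - (-1)) = 0
f[1,3] = (101 - 5) / (3 - 1) = 48
f[3,5] = (437 - 101) / (5 - 3) = 168
f[-1,1,3] = (48 - 0) / (3 - (-1)) = 12
f[1,3,5] = (168 - 48) / (5 - 1) = 30
f[-1,1,3,5] = (30 - 12) / (5 - (-1)) = 3
f(4) = 5 + 0·(5) + 12·(5)·(3) + 3·(5)·(3)·(1) = 230

230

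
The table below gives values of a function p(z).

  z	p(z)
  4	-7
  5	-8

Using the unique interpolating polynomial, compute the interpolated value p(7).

-10

L_0(7) = (2)/[(-1)] = -2
L_1(7) = (3)/[(1)] = 3
Sum: (-7)·(-2) + (-8)·(3) = -10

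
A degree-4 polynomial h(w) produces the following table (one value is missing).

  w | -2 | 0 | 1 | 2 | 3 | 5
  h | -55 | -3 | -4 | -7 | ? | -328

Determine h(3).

-30

The 5 known values determine h uniquely (degree ≤ 4).
Evaluate each Lagrange basis at w = 3:
L_0(3) = (3)·(2)·(1)·(-2)/[(-2)·(-3)·(-4)·(-7)] = -1/14
L_1(3) = (5)·(2)·(1)·(-2)/[(2)·(-1)·(-2)·(-5)] = 1
L_2(3) = (5)·(3)·(1)·(-2)/[(3)·(1)·(-1)·(-4)] = -5/2
L_3(3) = (5)·(3)·(2)·(-2)/[(4)·(2)·(1)·(-3)] = 5/2
L_4(3) = (5)·(3)·(2)·(1)/[(7)·(5)·(4)·(3)] = 1/14
Sum: (-55)·(-1/14) + (-3)·(1) + (-4)·(-5/2) + (-7)·(5/2) + (-328)·(1/14) = -30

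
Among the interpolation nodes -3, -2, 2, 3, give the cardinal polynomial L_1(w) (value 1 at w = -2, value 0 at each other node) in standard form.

L_1(w) = (1/20)w^3 - (1/10)w^2 - (9/20)w + 9/10

L_1(w) = (w + 3)(w - 2)(w - 3) / [(1)·(-4)·(-5)]
       = (w^3 - 2w^2 - 9w + 18) / (20)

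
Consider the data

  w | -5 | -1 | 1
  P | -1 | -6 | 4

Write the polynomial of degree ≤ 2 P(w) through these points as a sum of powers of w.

Build the Lagrange basis polynomials:
L_0(w) = (w + 1)(w - 1) / [24] = (1/24)w^2 - 1/24
L_1(w) = (w + 5)(w - 1) / [-8] = -(1/8)w^2 - (1/2)w + 5/8
L_2(w) = (w + 5)(w + 1) / [12] = (1/12)w^2 + (1/2)w + 5/12
P(w) = (-1)·L_0 + (-6)·L_1 + 4·L_2
  (-1)·L_0(w) = -(1/24)w^2 + 1/24
  (-6)·L_1(w) = (3/4)w^2 + 3w - 15/4
  4·L_2(w) = (1/3)w^2 + 2w + 5/3
Adding term by term: (25/24)w^2 + 5w - 49/24

P(w) = (25/24)w^2 + 5w - 49/24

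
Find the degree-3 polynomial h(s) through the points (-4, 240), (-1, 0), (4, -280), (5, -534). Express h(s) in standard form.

h(s) = -4s^3 - s^2 - s - 4

Build the Lagrange basis polynomials:
L_0(s) = (s + 1)(s - 4)(s - 5) / [-216] = -(1/216)s^3 + (1/27)s^2 - (11/216)s - 5/54
L_1(s) = (s + 4)(s - 4)(s - 5) / [90] = (1/90)s^3 - (1/18)s^2 - (8/45)s + 8/9
L_2(s) = (s + 4)(s + 1)(s - 5) / [-40] = -(1/40)s^3 + (21/40)s + 1/2
L_3(s) = (s + 4)(s + 1)(s - 4) / [54] = (1/54)s^3 + (1/54)s^2 - (8/27)s - 8/27
h(s) = 240·L_0 + 0·L_1 + (-280)·L_2 + (-534)·L_3
  240·L_0(s) = -(10/9)s^3 + (80/9)s^2 - (110/9)s - 200/9
  0·L_1(s) = 0
  (-280)·L_2(s) = 7s^3 - 147s - 140
  (-534)·L_3(s) = -(89/9)s^3 - (89/9)s^2 + (1424/9)s + 1424/9
Adding term by term: -4s^3 - s^2 - s - 4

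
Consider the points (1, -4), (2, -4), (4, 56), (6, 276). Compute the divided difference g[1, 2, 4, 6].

2

g[1,2] = (-4 - (-4)) / (2 - 1) = 0
g[2,4] = (56 - (-4)) / (4 - 2) = 30
g[4,6] = (276 - 56) / (6 - 4) = 110
g[1,2,4] = (30 - 0) / (4 - 1) = 10
g[2,4,6] = (110 - 30) / (6 - 2) = 20
g[1,2,4,6] = (20 - 10) / (6 - 1) = 2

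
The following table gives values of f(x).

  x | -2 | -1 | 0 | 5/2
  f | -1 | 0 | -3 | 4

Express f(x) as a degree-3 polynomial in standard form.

Build the Lagrange basis polynomials:
L_0(x) = (x + 1)x(x - 5/2) / [-9] = -(1/9)x^3 + (1/6)x^2 + (5/18)x
L_1(x) = (x + 2)x(x - 5/2) / [7/2] = (2/7)x^3 - (1/7)x^2 - (10/7)x
L_2(x) = (x + 2)(x + 1)(x - 5/2) / [-5] = -(1/5)x^3 - (1/10)x^2 + (11/10)x + 1
L_3(x) = (x + 2)(x + 1)x / [315/8] = (8/315)x^3 + (8/105)x^2 + (16/315)x
f(x) = (-1)·L_0 + 0·L_1 + (-3)·L_2 + 4·L_3
  (-1)·L_0(x) = (1/9)x^3 - (1/6)x^2 - (5/18)x
  0·L_1(x) = 0
  (-3)·L_2(x) = (3/5)x^3 + (3/10)x^2 - (33/10)x - 3
  4·L_3(x) = (32/315)x^3 + (32/105)x^2 + (64/315)x
Adding term by term: (256/315)x^3 + (46/105)x^2 - (1063/315)x - 3

f(x) = (256/315)x^3 + (46/105)x^2 - (1063/315)x - 3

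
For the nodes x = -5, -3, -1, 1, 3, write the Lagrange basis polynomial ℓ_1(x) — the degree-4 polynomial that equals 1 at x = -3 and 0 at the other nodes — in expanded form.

ℓ_1(x) = -(1/96)x^4 - (1/48)x^3 + (1/6)x^2 + (1/48)x - 5/32

ℓ_1(x) = (x + 5)(x + 1)(x - 1)(x - 3) / [(2)·(-2)·(-4)·(-6)]
       = (x^4 + 2x^3 - 16x^2 - 2x + 15) / (-96)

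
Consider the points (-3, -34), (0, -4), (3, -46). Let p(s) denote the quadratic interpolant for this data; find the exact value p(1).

-10

Evaluate each Lagrange basis at s = 1:
L_0(1) = (1)·(-2)/[(-3)·(-6)] = -1/9
L_1(1) = (4)·(-2)/[(3)·(-3)] = 8/9
L_2(1) = (4)·(1)/[(6)·(3)] = 2/9
Sum: (-34)·(-1/9) + (-4)·(8/9) + (-46)·(2/9) = -10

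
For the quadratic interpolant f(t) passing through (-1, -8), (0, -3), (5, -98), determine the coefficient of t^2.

L_0(t) = t(t - 5) / [6] = (1/6)t^2 - (5/6)t
L_1(t) = (t + 1)(t - 5) / [-5] = -(1/5)t^2 + (4/5)t + 1
L_2(t) = (t + 1)t / [30] = (1/30)t^2 + (1/30)t
f(t) = (-8)·L_0 + (-3)·L_1 + (-98)·L_2
Only the coefficient of t^2 is needed; take it from each L_i and combine:
(-8)·(1/6) + (-3)·(-1/5) + (-98)·(1/30) = -4

-4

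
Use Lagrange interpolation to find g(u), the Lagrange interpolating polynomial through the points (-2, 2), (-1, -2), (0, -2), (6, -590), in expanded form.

g(u) = -2u^3 - 4u^2 - 2u - 2

Build the Lagrange basis polynomials:
L_0(u) = (u + 1)u(u - 6) / [-16] = -(1/16)u^3 + (5/16)u^2 + (3/8)u
L_1(u) = (u + 2)u(u - 6) / [7] = (1/7)u^3 - (4/7)u^2 - (12/7)u
L_2(u) = (u + 2)(u + 1)(u - 6) / [-12] = -(1/12)u^3 + (1/4)u^2 + (4/3)u + 1
L_3(u) = (u + 2)(u + 1)u / [336] = (1/336)u^3 + (1/112)u^2 + (1/168)u
g(u) = 2·L_0 + (-2)·L_1 + (-2)·L_2 + (-590)·L_3
  2·L_0(u) = -(1/8)u^3 + (5/8)u^2 + (3/4)u
  (-2)·L_1(u) = -(2/7)u^3 + (8/7)u^2 + (24/7)u
  (-2)·L_2(u) = (1/6)u^3 - (1/2)u^2 - (8/3)u - 2
  (-590)·L_3(u) = -(295/168)u^3 - (295/56)u^2 - (295/84)u
Adding term by term: -2u^3 - 4u^2 - 2u - 2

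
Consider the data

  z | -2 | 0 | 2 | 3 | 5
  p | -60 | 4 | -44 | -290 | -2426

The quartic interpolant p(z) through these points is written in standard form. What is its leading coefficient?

-4

L_0(z) = z(z - 2)(z - 3)(z - 5) / [280] = (1/280)z^4 - (1/28)z^3 + (31/280)z^2 - (3/28)z
L_1(z) = (z + 2)(z - 2)(z - 3)(z - 5) / [-60] = -(1/60)z^4 + (2/15)z^3 - (11/60)z^2 - (8/15)z + 1
L_2(z) = (z + 2)z(z - 3)(z - 5) / [24] = (1/24)z^4 - (1/4)z^3 - (1/24)z^2 + (5/4)z
L_3(z) = (z + 2)z(z - 2)(z - 5) / [-30] = -(1/30)z^4 + (1/6)z^3 + (2/15)z^2 - (2/3)z
L_4(z) = (z + 2)z(z - 2)(z - 3) / [210] = (1/210)z^4 - (1/70)z^3 - (2/105)z^2 + (2/35)z
p(z) = (-60)·L_0 + 4·L_1 + (-44)·L_2 + (-290)·L_3 + (-2426)·L_4
Only the coefficient of z^4 is needed; take it from each L_i and combine:
(-60)·(1/280) + 4·(-1/60) + (-44)·(1/24) + (-290)·(-1/30) + (-2426)·(1/210) = -4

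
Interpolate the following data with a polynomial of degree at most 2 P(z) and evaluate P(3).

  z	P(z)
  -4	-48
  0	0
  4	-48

-27

Using Newton's divided-difference form:
P[-4,0] = (0 - (-48)) / (0 - (-4)) = 12
P[0,4] = (-48 - 0) / (4 - 0) = -12
P[-4,0,4] = (-12 - 12) / (4 - (-4)) = -3
P(3) = -48 + 12·(7) + (-3)·(7)·(3) = -27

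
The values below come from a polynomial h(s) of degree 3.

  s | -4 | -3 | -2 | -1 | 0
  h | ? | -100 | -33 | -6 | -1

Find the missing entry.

The 4 known values determine h uniquely (degree ≤ 3).
L_0(-4) = (-2)·(-3)·(-4)/[(-1)·(-2)·(-3)] = 4
L_1(-4) = (-1)·(-3)·(-4)/[(1)·(-1)·(-2)] = -6
L_2(-4) = (-1)·(-2)·(-4)/[(2)·(1)·(-1)] = 4
L_3(-4) = (-1)·(-2)·(-3)/[(3)·(2)·(1)] = -1
Sum: (-100)·(4) + (-33)·(-6) + (-6)·(4) + (-1)·(-1) = -225

-225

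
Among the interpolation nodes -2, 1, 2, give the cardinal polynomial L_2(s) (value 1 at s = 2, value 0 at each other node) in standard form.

L_2(s) = (1/4)s^2 + (1/4)s - 1/2

L_2(s) = (s + 2)(s - 1) / [(4)·(1)]
       = (s^2 + s - 2) / (4)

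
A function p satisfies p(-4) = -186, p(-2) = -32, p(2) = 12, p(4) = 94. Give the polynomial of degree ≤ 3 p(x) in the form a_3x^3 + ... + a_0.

L_0(x) = (x + 2)(x - 2)(x - 4) / [-96] = -(1/96)x^3 + (1/24)x^2 + (1/24)x - 1/6
L_1(x) = (x + 4)(x - 2)(x - 4) / [48] = (1/48)x^3 - (1/24)x^2 - (1/3)x + 2/3
L_2(x) = (x + 4)(x + 2)(x - 4) / [-48] = -(1/48)x^3 - (1/24)x^2 + (1/3)x + 2/3
L_3(x) = (x + 4)(x + 2)(x - 2) / [96] = (1/96)x^3 + (1/24)x^2 - (1/24)x - 1/6
p(x) = (-186)·L_0 + (-32)·L_1 + 12·L_2 + 94·L_3
  (-186)·L_0(x) = (31/16)x^3 - (31/4)x^2 - (31/4)x + 31
  (-32)·L_1(x) = -(2/3)x^3 + (4/3)x^2 + (32/3)x - 64/3
  12·L_2(x) = -(1/4)x^3 - (1/2)x^2 + 4x + 8
  94·L_3(x) = (47/48)x^3 + (47/12)x^2 - (47/12)x - 47/3
Adding term by term: 2x^3 - 3x^2 + 3x + 2

p(x) = 2x^3 - 3x^2 + 3x + 2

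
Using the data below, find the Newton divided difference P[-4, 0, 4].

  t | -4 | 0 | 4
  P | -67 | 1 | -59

P[-4,0] = (1 - (-67)) / (0 - (-4)) = 17
P[0,4] = (-59 - 1) / (4 - 0) = -15
P[-4,0,4] = (-15 - 17) / (4 - (-4)) = -4

-4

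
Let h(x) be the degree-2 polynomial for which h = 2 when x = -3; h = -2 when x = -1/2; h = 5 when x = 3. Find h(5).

78/5

Using Newton's divided-difference form:
h[-3,-1/2] = (-2 - 2) / (-1/2 - (-3)) = -8/5
h[-1/2,3] = (5 - (-2)) / (3 - (-1/2)) = 2
h[-3,-1/2,3] = (2 - (-8/5)) / (3 - (-3)) = 3/5
h(5) = 2 + (-8/5)·(8) + (3/5)·(8)·(11/2) = 78/5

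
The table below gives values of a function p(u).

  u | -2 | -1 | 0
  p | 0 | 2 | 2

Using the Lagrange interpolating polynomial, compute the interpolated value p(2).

Evaluate each Lagrange basis at u = 2:
L_0(2) = (3)·(2)/[(-1)·(-2)] = 3
L_1(2) = (4)·(2)/[(1)·(-1)] = -8
L_2(2) = (4)·(3)/[(2)·(1)] = 6
Sum: 0 + 2·(-8) + 2·(6) = -4

-4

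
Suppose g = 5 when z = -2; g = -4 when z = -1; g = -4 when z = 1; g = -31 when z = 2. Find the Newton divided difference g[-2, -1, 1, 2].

-3

g[-2,-1] = (-4 - 5) / (-1 - (-2)) = -9
g[-1,1] = (-4 - (-4)) / (1 - (-1)) = 0
g[1,2] = (-31 - (-4)) / (2 - 1) = -27
g[-2,-1,1] = (0 - (-9)) / (1 - (-2)) = 3
g[-1,1,2] = (-27 - 0) / (2 - (-1)) = -9
g[-2,-1,1,2] = (-9 - 3) / (2 - (-2)) = -3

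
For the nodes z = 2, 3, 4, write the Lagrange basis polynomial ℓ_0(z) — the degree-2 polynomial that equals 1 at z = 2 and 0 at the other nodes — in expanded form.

ℓ_0(z) = (1/2)z^2 - (7/2)z + 6

ℓ_0(z) = (z - 3)(z - 4) / [(-1)·(-2)]
       = (z^2 - 7z + 12) / (2)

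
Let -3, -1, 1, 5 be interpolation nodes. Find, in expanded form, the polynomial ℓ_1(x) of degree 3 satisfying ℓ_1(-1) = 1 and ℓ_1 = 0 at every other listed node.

ℓ_1(x) = (x + 3)(x - 1)(x - 5) / [(2)·(-2)·(-6)]
       = (x^3 - 3x^2 - 13x + 15) / (24)

ℓ_1(x) = (1/24)x^3 - (1/8)x^2 - (13/24)x + 5/8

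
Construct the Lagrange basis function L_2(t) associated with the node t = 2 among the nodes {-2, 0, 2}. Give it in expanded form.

L_2(t) = (t + 2)t / [(4)·(2)]
       = (t^2 + 2t) / (8)

L_2(t) = (1/8)t^2 + (1/4)t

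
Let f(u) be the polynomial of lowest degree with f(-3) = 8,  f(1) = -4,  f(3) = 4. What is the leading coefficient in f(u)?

7/6

Build the Lagrange basis polynomials:
L_0(u) = (u - 1)(u - 3) / [24] = (1/24)u^2 - (1/6)u + 1/8
L_1(u) = (u + 3)(u - 3) / [-8] = -(1/8)u^2 + 9/8
L_2(u) = (u + 3)(u - 1) / [12] = (1/12)u^2 + (1/6)u - 1/4
f(u) = 8·L_0 + (-4)·L_1 + 4·L_2
Only the coefficient of u^2 is needed; take it from each L_i and combine:
8·(1/24) + (-4)·(-1/8) + 4·(1/12) = 7/6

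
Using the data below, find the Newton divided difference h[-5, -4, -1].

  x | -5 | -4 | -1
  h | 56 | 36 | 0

2

h[-5,-4] = (36 - 56) / (-4 - (-5)) = -20
h[-4,-1] = (0 - 36) / (-1 - (-4)) = -12
h[-5,-4,-1] = (-12 - (-20)) / (-1 - (-5)) = 2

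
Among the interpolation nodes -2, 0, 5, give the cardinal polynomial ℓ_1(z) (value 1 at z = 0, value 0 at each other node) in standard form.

ℓ_1(z) = -(1/10)z^2 + (3/10)z + 1

ℓ_1(z) = (z + 2)(z - 5) / [(2)·(-5)]
       = (z^2 - 3z - 10) / (-10)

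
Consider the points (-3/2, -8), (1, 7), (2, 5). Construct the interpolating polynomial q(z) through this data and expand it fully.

q(z) = -(16/7)z^2 + (34/7)z + 31/7

L_0(z) = (z - 1)(z - 2) / [35/4] = (4/35)z^2 - (12/35)z + 8/35
L_1(z) = (z + 3/2)(z - 2) / [-5/2] = -(2/5)z^2 + (1/5)z + 6/5
L_2(z) = (z + 3/2)(z - 1) / [7/2] = (2/7)z^2 + (1/7)z - 3/7
q(z) = (-8)·L_0 + 7·L_1 + 5·L_2
  (-8)·L_0(z) = -(32/35)z^2 + (96/35)z - 64/35
  7·L_1(z) = -(14/5)z^2 + (7/5)z + 42/5
  5·L_2(z) = (10/7)z^2 + (5/7)z - 15/7
Adding term by term: -(16/7)z^2 + (34/7)z + 31/7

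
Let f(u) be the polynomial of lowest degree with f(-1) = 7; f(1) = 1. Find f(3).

-5

L_0(3) = (2)/[(-2)] = -1
L_1(3) = (4)/[(2)] = 2
Sum: 7·(-1) + 1·(2) = -5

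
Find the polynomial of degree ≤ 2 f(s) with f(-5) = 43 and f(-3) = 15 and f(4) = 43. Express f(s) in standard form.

f(s) = 2s^2 + 2s + 3

Newton's divided differences:
f[-5,-3] = (15 - 43) / (-3 - (-5)) = -14
f[-3,4] = (43 - 15) / (4 - (-3)) = 4
f[-5,-3,4] = (4 - (-14)) / (4 - (-5)) = 2
f(s) = 43 + (-14)·(s + 5) + 2·(s + 5)(s + 3)
Expanding: f(s) = 2s^2 + 2s + 3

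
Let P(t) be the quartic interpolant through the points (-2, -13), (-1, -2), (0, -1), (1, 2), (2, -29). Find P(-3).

-94

L_0(-3) = (-2)·(-3)·(-4)·(-5)/[(-1)·(-2)·(-3)·(-4)] = 5
L_1(-3) = (-1)·(-3)·(-4)·(-5)/[(1)·(-1)·(-2)·(-3)] = -10
L_2(-3) = (-1)·(-2)·(-4)·(-5)/[(2)·(1)·(-1)·(-2)] = 10
L_3(-3) = (-1)·(-2)·(-3)·(-5)/[(3)·(2)·(1)·(-1)] = -5
L_4(-3) = (-1)·(-2)·(-3)·(-4)/[(4)·(3)·(2)·(1)] = 1
Sum: (-13)·(5) + (-2)·(-10) + (-1)·(10) + 2·(-5) + (-29)·(1) = -94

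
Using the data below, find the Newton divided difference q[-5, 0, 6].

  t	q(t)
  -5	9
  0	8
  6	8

1/55

q[-5,0] = (8 - 9) / (0 - (-5)) = -1/5
q[0,6] = (8 - 8) / (6 - 0) = 0
q[-5,0,6] = (0 - (-1/5)) / (6 - (-5)) = 1/55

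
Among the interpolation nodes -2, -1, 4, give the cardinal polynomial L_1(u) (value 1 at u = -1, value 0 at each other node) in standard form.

L_1(u) = -(1/5)u^2 + (2/5)u + 8/5

L_1(u) = (u + 2)(u - 4) / [(1)·(-5)]
       = (u^2 - 2u - 8) / (-5)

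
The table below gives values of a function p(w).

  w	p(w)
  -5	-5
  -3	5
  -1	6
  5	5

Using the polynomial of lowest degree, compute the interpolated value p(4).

Using Newton's divided-difference form:
p[-5,-3] = (5 - (-5)) / (-3 - (-5)) = 5
p[-3,-1] = (6 - 5) / (-1 - (-3)) = 1/2
p[-1,5] = (5 - 6) / (5 - (-1)) = -1/6
p[-5,-3,-1] = (1/2 - 5) / (-1 - (-5)) = -9/8
p[-3,-1,5] = (-1/6 - 1/2) / (5 - (-3)) = -1/12
p[-5,-3,-1,5] = (-1/12 - (-9/8)) / (5 - (-5)) = 5/48
p(4) = -5 + 5·(9) + (-9/8)·(9)·(7) + (5/48)·(9)·(7)·(5) = 31/16

31/16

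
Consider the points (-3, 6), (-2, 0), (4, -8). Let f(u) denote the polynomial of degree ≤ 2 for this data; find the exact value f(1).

-10

Evaluate each Lagrange basis at u = 1:
L_0(1) = (3)·(-3)/[(-1)·(-7)] = -9/7
L_1(1) = (4)·(-3)/[(1)·(-6)] = 2
L_2(1) = (4)·(3)/[(7)·(6)] = 2/7
Sum: 6·(-9/7) + 0 + (-8)·(2/7) = -10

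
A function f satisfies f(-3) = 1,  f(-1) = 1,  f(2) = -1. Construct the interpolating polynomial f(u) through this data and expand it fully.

L_0(u) = (u + 1)(u - 2) / [10] = (1/10)u^2 - (1/10)u - 1/5
L_1(u) = (u + 3)(u - 2) / [-6] = -(1/6)u^2 - (1/6)u + 1
L_2(u) = (u + 3)(u + 1) / [15] = (1/15)u^2 + (4/15)u + 1/5
f(u) = 1·L_0 + 1·L_1 + (-1)·L_2
  1·L_0(u) = (1/10)u^2 - (1/10)u - 1/5
  1·L_1(u) = -(1/6)u^2 - (1/6)u + 1
  (-1)·L_2(u) = -(1/15)u^2 - (4/15)u - 1/5
Adding term by term: -(2/15)u^2 - (8/15)u + 3/5

f(u) = -(2/15)u^2 - (8/15)u + 3/5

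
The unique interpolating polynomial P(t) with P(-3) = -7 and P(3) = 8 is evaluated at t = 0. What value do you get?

Evaluate each Lagrange basis at t = 0:
L_0(0) = (-3)/[(-6)] = 1/2
L_1(0) = (3)/[(6)] = 1/2
Sum: (-7)·(1/2) + 8·(1/2) = 1/2

1/2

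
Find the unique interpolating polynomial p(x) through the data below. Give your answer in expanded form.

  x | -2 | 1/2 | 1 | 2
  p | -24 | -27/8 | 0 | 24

p(x) = 3x^3 + x^2 - 4

Build the Lagrange basis polynomials:
L_0(x) = (x - 1/2)(x - 1)(x - 2) / [-30] = -(1/30)x^3 + (7/60)x^2 - (7/60)x + 1/30
L_1(x) = (x + 2)(x - 1)(x - 2) / [15/8] = (8/15)x^3 - (8/15)x^2 - (32/15)x + 32/15
L_2(x) = (x + 2)(x - 1/2)(x - 2) / [-3/2] = -(2/3)x^3 + (1/3)x^2 + (8/3)x - 4/3
L_3(x) = (x + 2)(x - 1/2)(x - 1) / [6] = (1/6)x^3 + (1/12)x^2 - (5/12)x + 1/6
p(x) = (-24)·L_0 + (-27/8)·L_1 + 0·L_2 + 24·L_3
  (-24)·L_0(x) = (4/5)x^3 - (14/5)x^2 + (14/5)x - 4/5
  (-27/8)·L_1(x) = -(9/5)x^3 + (9/5)x^2 + (36/5)x - 36/5
  0·L_2(x) = 0
  24·L_3(x) = 4x^3 + 2x^2 - 10x + 4
Adding term by term: 3x^3 + x^2 - 4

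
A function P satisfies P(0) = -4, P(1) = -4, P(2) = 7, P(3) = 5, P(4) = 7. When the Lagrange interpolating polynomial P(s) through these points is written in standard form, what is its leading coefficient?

The leading coefficient equals the top divided difference P[0,1,2,3,4].
P[0,1] = (-4 - (-4)) / (1 - 0) = 0
P[1,2] = (7 - (-4)) / (2 - 1) = 11
P[2,3] = (5 - 7) / (3 - 2) = -2
P[3,4] = (7 - 5) / (4 - 3) = 2
P[0,1,2] = (11 - 0) / (2 - 0) = 11/2
P[1,2,3] = (-2 - 11) / (3 - 1) = -13/2
P[2,3,4] = (2 - (-2)) / (4 - 2) = 2
P[0,1,2,3] = (-13/2 - 11/2) / (3 - 0) = -4
P[1,2,3,4] = (2 - (-13/2)) / (4 - 1) = 17/6
P[0,1,2,3,4] = (17/6 - (-4)) / (4 - 0) = 41/24

41/24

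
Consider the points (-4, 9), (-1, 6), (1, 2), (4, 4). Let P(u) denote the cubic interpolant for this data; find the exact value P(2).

Evaluate each Lagrange basis at u = 2:
L_0(2) = (3)·(1)·(-2)/[(-3)·(-5)·(-8)] = 1/20
L_1(2) = (6)·(1)·(-2)/[(3)·(-2)·(-5)] = -2/5
L_2(2) = (6)·(3)·(-2)/[(5)·(2)·(-3)] = 6/5
L_3(2) = (6)·(3)·(1)/[(8)·(5)·(3)] = 3/20
Sum: 9·(1/20) + 6·(-2/5) + 2·(6/5) + 4·(3/20) = 21/20

21/20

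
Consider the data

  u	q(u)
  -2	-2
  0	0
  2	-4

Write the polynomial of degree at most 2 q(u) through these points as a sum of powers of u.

q(u) = -(3/4)u^2 - (1/2)u

Newton's divided differences:
q[-2,0] = (0 - (-2)) / (0 - (-2)) = 1
q[0,2] = (-4 - 0) / (2 - 0) = -2
q[-2,0,2] = (-2 - 1) / (2 - (-2)) = -3/4
q(u) = -2 + 1·(u + 2) + (-3/4)·(u + 2)u
Expanding: q(u) = -(3/4)u^2 - (1/2)u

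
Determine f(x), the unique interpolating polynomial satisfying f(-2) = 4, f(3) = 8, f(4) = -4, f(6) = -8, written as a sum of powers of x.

f(x) = (41/60)x^3 - (111/20)x^2 + (47/30)x + 174/5

L_0(x) = (x - 3)(x - 4)(x - 6) / [-240] = -(1/240)x^3 + (13/240)x^2 - (9/40)x + 3/10
L_1(x) = (x + 2)(x - 4)(x - 6) / [15] = (1/15)x^3 - (8/15)x^2 + (4/15)x + 16/5
L_2(x) = (x + 2)(x - 3)(x - 6) / [-12] = -(1/12)x^3 + (7/12)x^2 - 3
L_3(x) = (x + 2)(x - 3)(x - 4) / [48] = (1/48)x^3 - (5/48)x^2 - (1/24)x + 1/2
f(x) = 4·L_0 + 8·L_1 + (-4)·L_2 + (-8)·L_3
  4·L_0(x) = -(1/60)x^3 + (13/60)x^2 - (9/10)x + 6/5
  8·L_1(x) = (8/15)x^3 - (64/15)x^2 + (32/15)x + 128/5
  (-4)·L_2(x) = (1/3)x^3 - (7/3)x^2 + 12
  (-8)·L_3(x) = -(1/6)x^3 + (5/6)x^2 + (1/3)x - 4
Adding term by term: (41/60)x^3 - (111/20)x^2 + (47/30)x + 174/5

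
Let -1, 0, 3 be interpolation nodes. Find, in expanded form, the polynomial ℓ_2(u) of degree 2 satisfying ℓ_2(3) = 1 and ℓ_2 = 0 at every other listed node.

ℓ_2(u) = (u + 1)u / [(4)·(3)]
       = (u^2 + u) / (12)

ℓ_2(u) = (1/12)u^2 + (1/12)u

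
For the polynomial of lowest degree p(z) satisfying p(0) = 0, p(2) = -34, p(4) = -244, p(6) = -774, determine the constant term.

Build the Lagrange basis polynomials:
L_0(z) = (z - 2)(z - 4)(z - 6) / [-48] = -(1/48)z^3 + (1/4)z^2 - (11/12)z + 1
L_1(z) = z(z - 4)(z - 6) / [16] = (1/16)z^3 - (5/8)z^2 + (3/2)z
L_2(z) = z(z - 2)(z - 6) / [-16] = -(1/16)z^3 + (1/2)z^2 - (3/4)z
L_3(z) = z(z - 2)(z - 4) / [48] = (1/48)z^3 - (1/8)z^2 + (1/6)z
p(z) = 0·L_0 + (-34)·L_1 + (-244)·L_2 + (-774)·L_3
Only the constant term is needed; take it from each L_i and combine:
0·(1) + (-34)·(0) + (-244)·(0) + (-774)·(0) = 0

0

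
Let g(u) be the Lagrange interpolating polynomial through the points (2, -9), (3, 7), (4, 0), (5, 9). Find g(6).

73

L_0(6) = (3)·(2)·(1)/[(-1)·(-2)·(-3)] = -1
L_1(6) = (4)·(2)·(1)/[(1)·(-1)·(-2)] = 4
L_2(6) = (4)·(3)·(1)/[(2)·(1)·(-1)] = -6
L_3(6) = (4)·(3)·(2)/[(3)·(2)·(1)] = 4
Sum: (-9)·(-1) + 7·(4) + 0 + 9·(4) = 73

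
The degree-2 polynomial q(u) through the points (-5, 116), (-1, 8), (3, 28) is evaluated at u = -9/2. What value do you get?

Evaluate each Lagrange basis at u = -9/2:
L_0(-9/2) = (-7/2)·(-15/2)/[(-4)·(-8)] = 105/128
L_1(-9/2) = (1/2)·(-15/2)/[(4)·(-4)] = 15/64
L_2(-9/2) = (1/2)·(-7/2)/[(8)·(4)] = -7/128
Sum: 116·(105/128) + 8·(15/64) + 28·(-7/128) = 191/2

191/2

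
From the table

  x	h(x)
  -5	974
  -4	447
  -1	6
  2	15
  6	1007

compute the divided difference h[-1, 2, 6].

h[-1,2] = (15 - 6) / (2 - (-1)) = 3
h[2,6] = (1007 - 15) / (6 - 2) = 248
h[-1,2,6] = (248 - 3) / (6 - (-1)) = 35

35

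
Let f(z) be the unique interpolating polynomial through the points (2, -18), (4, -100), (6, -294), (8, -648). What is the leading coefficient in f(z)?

-1

Build the Lagrange basis polynomials:
L_0(z) = (z - 4)(z - 6)(z - 8) / [-48] = -(1/48)z^3 + (3/8)z^2 - (13/6)z + 4
L_1(z) = (z - 2)(z - 6)(z - 8) / [16] = (1/16)z^3 - z^2 + (19/4)z - 6
L_2(z) = (z - 2)(z - 4)(z - 8) / [-16] = -(1/16)z^3 + (7/8)z^2 - (7/2)z + 4
L_3(z) = (z - 2)(z - 4)(z - 6) / [48] = (1/48)z^3 - (1/4)z^2 + (11/12)z - 1
f(z) = (-18)·L_0 + (-100)·L_1 + (-294)·L_2 + (-648)·L_3
Only the coefficient of z^3 is needed; take it from each L_i and combine:
(-18)·(-1/48) + (-100)·(1/16) + (-294)·(-1/16) + (-648)·(1/48) = -1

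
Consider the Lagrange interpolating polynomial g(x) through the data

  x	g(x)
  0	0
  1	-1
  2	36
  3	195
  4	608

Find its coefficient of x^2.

L_0(x) = (x - 1)(x - 2)(x - 3)(x - 4) / [24] = (1/24)x^4 - (5/12)x^3 + (35/24)x^2 - (25/12)x + 1
L_1(x) = x(x - 2)(x - 3)(x - 4) / [-6] = -(1/6)x^4 + (3/2)x^3 - (13/3)x^2 + 4x
L_2(x) = x(x - 1)(x - 3)(x - 4) / [4] = (1/4)x^4 - 2x^3 + (19/4)x^2 - 3x
L_3(x) = x(x - 1)(x - 2)(x - 4) / [-6] = -(1/6)x^4 + (7/6)x^3 - (7/3)x^2 + (4/3)x
L_4(x) = x(x - 1)(x - 2)(x - 3) / [24] = (1/24)x^4 - (1/4)x^3 + (11/24)x^2 - (1/4)x
g(x) = 0·L_0 + (-1)·L_1 + 36·L_2 + 195·L_3 + 608·L_4
Only the coefficient of x^2 is needed; take it from each L_i and combine:
0·(35/24) + (-1)·(-13/3) + 36·(19/4) + 195·(-7/3) + 608·(11/24) = -1

-1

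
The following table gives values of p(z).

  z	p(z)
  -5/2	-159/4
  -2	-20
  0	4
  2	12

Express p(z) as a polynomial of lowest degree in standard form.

p(z) = 2z^3 - 2z^2 + 4

Build the Lagrange basis polynomials:
L_0(z) = (z + 2)z(z - 2) / [-45/8] = -(8/45)z^3 + (32/45)z
L_1(z) = (z + 5/2)z(z - 2) / [4] = (1/4)z^3 + (1/8)z^2 - (5/4)z
L_2(z) = (z + 5/2)(z + 2)(z - 2) / [-10] = -(1/10)z^3 - (1/4)z^2 + (2/5)z + 1
L_3(z) = (z + 5/2)(z + 2)z / [36] = (1/36)z^3 + (1/8)z^2 + (5/36)z
p(z) = (-159/4)·L_0 + (-20)·L_1 + 4·L_2 + 12·L_3
  (-159/4)·L_0(z) = (106/15)z^3 - (424/15)z
  (-20)·L_1(z) = -5z^3 - (5/2)z^2 + 25z
  4·L_2(z) = -(2/5)z^3 - z^2 + (8/5)z + 4
  12·L_3(z) = (1/3)z^3 + (3/2)z^2 + (5/3)z
Adding term by term: 2z^3 - 2z^2 + 4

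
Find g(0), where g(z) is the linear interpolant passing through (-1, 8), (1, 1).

Evaluate each Lagrange basis at z = 0:
L_0(0) = (-1)/[(-2)] = 1/2
L_1(0) = (1)/[(2)] = 1/2
Sum: 8·(1/2) + 1·(1/2) = 9/2

9/2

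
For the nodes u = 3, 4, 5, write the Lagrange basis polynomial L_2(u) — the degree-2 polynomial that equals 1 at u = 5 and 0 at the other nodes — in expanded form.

L_2(u) = (u - 3)(u - 4) / [(2)·(1)]
       = (u^2 - 7u + 12) / (2)

L_2(u) = (1/2)u^2 - (7/2)u + 6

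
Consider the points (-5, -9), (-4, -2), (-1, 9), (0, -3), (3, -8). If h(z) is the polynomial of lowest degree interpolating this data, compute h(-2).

Evaluate each Lagrange basis at z = -2:
L_0(-2) = (2)·(-1)·(-2)·(-5)/[(-1)·(-4)·(-5)·(-8)] = -1/8
L_1(-2) = (3)·(-1)·(-2)·(-5)/[(1)·(-3)·(-4)·(-7)] = 5/14
L_2(-2) = (3)·(2)·(-2)·(-5)/[(4)·(3)·(-1)·(-4)] = 5/4
L_3(-2) = (3)·(2)·(-1)·(-5)/[(5)·(4)·(1)·(-3)] = -1/2
L_4(-2) = (3)·(2)·(-1)·(-2)/[(8)·(7)·(4)·(3)] = 1/56
Sum: (-9)·(-1/8) + (-2)·(5/14) + 9·(5/4) + (-3)·(-1/2) + (-8)·(1/56) = 729/56

729/56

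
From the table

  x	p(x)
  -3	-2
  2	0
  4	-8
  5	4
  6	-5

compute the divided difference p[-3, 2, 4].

-22/35

p[-3,2] = (0 - (-2)) / (2 - (-3)) = 2/5
p[2,4] = (-8 - 0) / (4 - 2) = -4
p[-3,2,4] = (-4 - 2/5) / (4 - (-3)) = -22/35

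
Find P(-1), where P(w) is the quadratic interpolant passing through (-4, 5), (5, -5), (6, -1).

Evaluate each Lagrange basis at w = -1:
L_0(-1) = (-6)·(-7)/[(-9)·(-10)] = 7/15
L_1(-1) = (3)·(-7)/[(9)·(-1)] = 7/3
L_2(-1) = (3)·(-6)/[(10)·(1)] = -9/5
Sum: 5·(7/15) + (-5)·(7/3) + (-1)·(-9/5) = -113/15

-113/15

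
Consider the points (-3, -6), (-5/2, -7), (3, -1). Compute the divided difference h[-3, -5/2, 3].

h[-3,-5/2] = (-7 - (-6)) / (-5/2 - (-3)) = -2
h[-5/2,3] = (-1 - (-7)) / (3 - (-5/2)) = 12/11
h[-3,-5/2,3] = (12/11 - (-2)) / (3 - (-3)) = 17/33

17/33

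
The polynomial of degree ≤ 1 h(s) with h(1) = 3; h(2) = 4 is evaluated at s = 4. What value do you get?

Evaluate each Lagrange basis at s = 4:
L_0(4) = (2)/[(-1)] = -2
L_1(4) = (3)/[(1)] = 3
Sum: 3·(-2) + 4·(3) = 6

6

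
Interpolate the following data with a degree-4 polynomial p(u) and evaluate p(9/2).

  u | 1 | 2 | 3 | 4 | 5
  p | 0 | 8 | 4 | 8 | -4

231/32

Evaluate each Lagrange basis at u = 9/2:
L_0(9/2) = (5/2)·(3/2)·(1/2)·(-1/2)/[(-1)·(-2)·(-3)·(-4)] = -5/128
L_1(9/2) = (7/2)·(3/2)·(1/2)·(-1/2)/[(1)·(-1)·(-2)·(-3)] = 7/32
L_2(9/2) = (7/2)·(5/2)·(1/2)·(-1/2)/[(2)·(1)·(-1)·(-2)] = -35/64
L_3(9/2) = (7/2)·(5/2)·(3/2)·(-1/2)/[(3)·(2)·(1)·(-1)] = 35/32
L_4(9/2) = (7/2)·(5/2)·(3/2)·(1/2)/[(4)·(3)·(2)·(1)] = 35/128
Sum: 0 + 8·(7/32) + 4·(-35/64) + 8·(35/32) + (-4)·(35/128) = 231/32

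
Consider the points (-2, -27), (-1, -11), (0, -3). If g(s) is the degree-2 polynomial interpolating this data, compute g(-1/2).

Using Newton's divided-difference form:
g[-2,-1] = (-11 - (-27)) / (-1 - (-2)) = 16
g[-1,0] = (-3 - (-11)) / (0 - (-1)) = 8
g[-2,-1,0] = (8 - 16) / (0 - (-2)) = -4
g(-1/2) = -27 + 16·(3/2) + (-4)·(3/2)·(1/2) = -6

-6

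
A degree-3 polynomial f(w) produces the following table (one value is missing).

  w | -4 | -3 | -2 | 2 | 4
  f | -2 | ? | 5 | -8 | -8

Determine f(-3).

The 4 known values determine f uniquely (degree ≤ 3).
L_0(-3) = (-1)·(-5)·(-7)/[(-2)·(-6)·(-8)] = 35/96
L_1(-3) = (1)·(-5)·(-7)/[(2)·(-4)·(-6)] = 35/48
L_2(-3) = (1)·(-1)·(-7)/[(6)·(4)·(-2)] = -7/48
L_3(-3) = (1)·(-1)·(-5)/[(8)·(6)·(2)] = 5/96
Sum: (-2)·(35/96) + 5·(35/48) + (-8)·(-7/48) + (-8)·(5/96) = 11/3

11/3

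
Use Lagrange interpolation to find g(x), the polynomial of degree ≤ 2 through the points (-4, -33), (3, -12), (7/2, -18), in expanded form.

Build the Lagrange basis polynomials:
L_0(x) = (x - 3)(x - 7/2) / [105/2] = (2/105)x^2 - (13/105)x + 1/5
L_1(x) = (x + 4)(x - 7/2) / [-7/2] = -(2/7)x^2 - (1/7)x + 4
L_2(x) = (x + 4)(x - 3) / [15/4] = (4/15)x^2 + (4/15)x - 16/5
g(x) = (-33)·L_0 + (-12)·L_1 + (-18)·L_2
  (-33)·L_0(x) = -(22/35)x^2 + (143/35)x - 33/5
  (-12)·L_1(x) = (24/7)x^2 + (12/7)x - 48
  (-18)·L_2(x) = -(24/5)x^2 - (24/5)x + 288/5
Adding term by term: -2x^2 + x + 3

g(x) = -2x^2 + x + 3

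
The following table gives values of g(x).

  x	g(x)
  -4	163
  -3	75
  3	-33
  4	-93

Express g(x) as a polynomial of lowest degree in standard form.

g(x) = -2x^3 + 2x^2 + 3

Build the Lagrange basis polynomials:
L_0(x) = (x + 3)(x - 3)(x - 4) / [-56] = -(1/56)x^3 + (1/14)x^2 + (9/56)x - 9/14
L_1(x) = (x + 4)(x - 3)(x - 4) / [42] = (1/42)x^3 - (1/14)x^2 - (8/21)x + 8/7
L_2(x) = (x + 4)(x + 3)(x - 4) / [-42] = -(1/42)x^3 - (1/14)x^2 + (8/21)x + 8/7
L_3(x) = (x + 4)(x + 3)(x - 3) / [56] = (1/56)x^3 + (1/14)x^2 - (9/56)x - 9/14
g(x) = 163·L_0 + 75·L_1 + (-33)·L_2 + (-93)·L_3
  163·L_0(x) = -(163/56)x^3 + (163/14)x^2 + (1467/56)x - 1467/14
  75·L_1(x) = (25/14)x^3 - (75/14)x^2 - (200/7)x + 600/7
  (-33)·L_2(x) = (11/14)x^3 + (33/14)x^2 - (88/7)x - 264/7
  (-93)·L_3(x) = -(93/56)x^3 - (93/14)x^2 + (837/56)x + 837/14
Adding term by term: -2x^3 + 2x^2 + 3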